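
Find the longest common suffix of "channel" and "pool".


Word 1: "channel"
Word 2: "pool"
Comparing from end:
  Pos -1: 'l' == 'l'
  Pos -2: 'e' != 'o' (stop)
LCS = "l" (length 1)


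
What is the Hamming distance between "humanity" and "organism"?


Comparing character by character (same length = 8):
  Pos 0: 'h' vs 'o' !=
  Pos 1: 'u' vs 'r' !=
  Pos 2: 'm' vs 'g' !=
  Pos 3: 'a' vs 'a' =
  Pos 4: 'n' vs 'n' =
  Pos 5: 'i' vs 'i' =
  Pos 6: 't' vs 's' !=
  Pos 7: 'y' vs 'm' !=
Hamming distance = 5


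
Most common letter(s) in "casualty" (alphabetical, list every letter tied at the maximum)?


Word: "casualty"
Letter counts:
  'a': 2
  'c': 1
  'l': 1
  's': 1
  't': 1
  'u': 1
  'y': 1
Maximum count = 2
Most frequent = 'a' (2 times each)


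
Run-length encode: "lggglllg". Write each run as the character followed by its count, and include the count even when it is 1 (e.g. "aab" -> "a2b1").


String: "lggglllg"
Scanning for consecutive runs:
  'l' x 1
  'g' x 3
  'l' x 3
  'g' x 1
RLE = "l1g3l3g1"


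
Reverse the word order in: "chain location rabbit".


Original: "chain location rabbit"
Words (1..n): chain | location | rabbit
Reversed (n..1): rabbit | location | chain
Result = "rabbit location chain"


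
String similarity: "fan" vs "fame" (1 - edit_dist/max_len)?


Word 1: "fan" (length 3)
Word 2: "fame" (length 4)
One optimal edit sequence:
  1. keep 'f'
  2. keep 'a'
  3. insert 'm'  (+1)
  4. substitute 'n' -> 'e'  (+1)
Edit distance = 2
Max length = max(3, 4) = 4
Similarity = 1 - 2/4
= 0.5000


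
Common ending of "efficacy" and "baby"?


Word 1: "efficacy"
Word 2: "baby"
Comparing from end:
  Pos -1: 'y' == 'y'
  Pos -2: 'c' != 'b' (stop)
LCS = "y" (length 1)


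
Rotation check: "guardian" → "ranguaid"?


Word: "guardian", Candidate: "ranguaid"
Method: check if candidate is substring of word+word
"guardianguardian" contains "ranguaid"? No
Is rotation = No


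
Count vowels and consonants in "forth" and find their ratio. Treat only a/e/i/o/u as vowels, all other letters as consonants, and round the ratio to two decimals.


Word: "forth"
Vowels (a,e,i,o,u): 1
Consonants: 4
Ratio = 1/4
= 0.25


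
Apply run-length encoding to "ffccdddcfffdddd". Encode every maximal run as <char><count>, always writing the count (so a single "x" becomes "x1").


String: "ffccdddcfffdddd"
Scanning for consecutive runs:
  'f' x 2
  'c' x 2
  'd' x 3
  'c' x 1
  'f' x 3
  'd' x 4
RLE = "f2c2d3c1f3d4"


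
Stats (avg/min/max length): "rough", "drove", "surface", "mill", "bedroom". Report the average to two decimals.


Lengths: "rough"=5, "drove"=5, "surface"=7, "mill"=4, "bedroom"=7
Sum = 28, Count = 5
Average = 28/5 = 5.60
= avg=5.60, min=4, max=7


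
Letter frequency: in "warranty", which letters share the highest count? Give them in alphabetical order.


Word: "warranty"
Letter counts:
  'a': 2
  'n': 1
  'r': 2
  't': 1
  'w': 1
  'y': 1
Maximum count = 2
Most frequent = 'a', 'r' (2 times each)


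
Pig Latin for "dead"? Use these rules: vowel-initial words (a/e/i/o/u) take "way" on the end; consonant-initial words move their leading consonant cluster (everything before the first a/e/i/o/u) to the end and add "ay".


Word: "dead"
Starts with consonant(s) → move to end, add 'ay'
Consonant cluster: "d"
Pig Latin = "eadday"


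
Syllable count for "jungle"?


Word: "jungle"
Syllable breakdown: jun | gle
Counting: 2 parts
= 2 syllables


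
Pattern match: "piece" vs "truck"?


Pattern of "piece": [0, 1, 2, 3, 2]
Pattern of "truck": [0, 1, 2, 3, 4]
Patterns do not match
Same pattern = No


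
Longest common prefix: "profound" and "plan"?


Word 1: "profound"
Word 2: "plan"
Comparing from start:
  Pos 0: 'p' == 'p'
  Pos 1: 'r' != 'l' (stop)
LCP = "p" (length 1)


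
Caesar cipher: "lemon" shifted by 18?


Word: "lemon"
Shift: 18
Each letter → (letter + shift) mod 26:
  'l' (11) + 18 = 3 → 'd'
  'e' (4) + 18 = 22 → 'w'
  'm' (12) + 18 = 4 → 'e'
  'o' (14) + 18 = 6 → 'g'
  'n' (13) + 18 = 5 → 'f'
Result = "dwegf"


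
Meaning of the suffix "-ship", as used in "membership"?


Suffix: -ship
Example: membership (member + -ship)
Meaning = state / position


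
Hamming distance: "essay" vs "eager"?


Comparing character by character (same length = 5):
  Pos 0: 'e' vs 'e' =
  Pos 1: 's' vs 'a' !=
  Pos 2: 's' vs 'g' !=
  Pos 3: 'a' vs 'e' !=
  Pos 4: 'y' vs 'r' !=
Hamming distance = 4


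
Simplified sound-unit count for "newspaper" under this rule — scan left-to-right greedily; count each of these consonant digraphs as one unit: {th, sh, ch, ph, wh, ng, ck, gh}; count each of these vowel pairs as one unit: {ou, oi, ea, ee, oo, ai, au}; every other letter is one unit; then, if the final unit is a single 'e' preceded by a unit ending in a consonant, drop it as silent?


Word: "newspaper" (9 letters)
Left-to-right scan:
  [1] 'n' (letter)
  [2] 'e' (letter)
  [3] 'w' (letter)
  [4] 's' (letter)
  [5] 'p' (letter)
  [6] 'a' (letter)
  [7] 'p' (letter)
  [8] 'e' (letter)
  [9] 'r' (letter)
Units from scan: 9
Sound units = 9 units


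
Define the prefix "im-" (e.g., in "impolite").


Prefix: im-
Example: impolite (im- + polite)
Meaning = not / into


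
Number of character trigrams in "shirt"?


Word: "shirt" (length 5)
Number of 3-grams = length - 3 + 1 = 5 - 3 + 1
= 3


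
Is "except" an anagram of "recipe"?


Word 1: "recipe" → sorted: ceeipr
Word 2: "except" → sorted: ceeptx
Same letters? ceeipr != ceeptx
Anagram = No


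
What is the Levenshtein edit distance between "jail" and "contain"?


Word 1: "jail" (length 4)
Word 2: "contain" (length 7)
One optimal edit sequence (insert/delete/substitute each cost 1):
  1. insert 'c'  (+1)
  2. insert 'o'  (+1)
  3. insert 'n'  (+1)
  4. substitute 'j' -> 't'  (+1)
  5. keep 'a'
  6. keep 'i'
  7. substitute 'l' -> 'n'  (+1)
Total edit operations: 5
Edit distance = 5


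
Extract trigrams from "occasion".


Word: "occasion" (length 8)
Number of trigrams = 8 - 3 + 1 = 6
  Position 0: "occ"
  Position 1: "cca"
  Position 2: "cas"
  Position 3: "asi"
  Position 4: "sio"
  Position 5: "ion"
Trigrams = "occ", "cca", "cas", "asi", "sio", "ion"


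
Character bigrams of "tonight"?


Word: "tonight" (length 7)
Number of bigrams = 7 - 2 + 1 = 6
  Position 0: "to"
  Position 1: "on"
  Position 2: "ni"
  Position 3: "ig"
  Position 4: "gh"
  Position 5: "ht"
Bigrams = "to", "on", "ni", "ig", "gh", "ht"


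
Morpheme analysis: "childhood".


Word: "childhood"
Morphemes: child + -hood
Each morpheme carries meaning
= 2 morphemes


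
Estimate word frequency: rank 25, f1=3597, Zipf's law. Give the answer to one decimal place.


Zipf's law: f(r) = f(1) / r
f(1) = 3597
f(25) = 3597 / 25
= 143.9 occurrences


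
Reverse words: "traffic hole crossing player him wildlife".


Original: "traffic hole crossing player him wildlife"
Words (1..n): traffic | hole | crossing | player | him | wildlife
Reversed (n..1): wildlife | him | player | crossing | hole | traffic
Result = "wildlife him player crossing hole traffic"


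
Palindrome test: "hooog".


Word: "hooog"
Reversed: "goooh"
Forward == Backward? hooog != goooh
Palindrome = No


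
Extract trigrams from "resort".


Word: "resort" (length 6)
Number of trigrams = 6 - 3 + 1 = 4
  Position 0: "res"
  Position 1: "eso"
  Position 2: "sor"
  Position 3: "ort"
Trigrams = "res", "eso", "sor", "ort"


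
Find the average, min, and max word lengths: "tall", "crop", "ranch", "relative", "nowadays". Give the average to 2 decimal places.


Lengths: "tall"=4, "crop"=4, "ranch"=5, "relative"=8, "nowadays"=8
Sum = 29, Count = 5
Average = 29/5 = 5.80
= avg=5.80, min=4, max=8


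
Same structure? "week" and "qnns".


Pattern of "week": [0, 1, 1, 2]
Pattern of "qnns": [0, 1, 1, 2]
Patterns match
Same pattern = Yes


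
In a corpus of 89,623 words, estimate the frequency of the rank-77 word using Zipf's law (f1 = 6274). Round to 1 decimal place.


Zipf's law: f(r) = f(1) / r
f(1) = 6274
f(77) = 6274 / 77
= 81.5 occurrences


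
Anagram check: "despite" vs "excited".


Word 1: "despite" → sorted: deeipst
Word 2: "excited" → sorted: cdeeitx
Same letters? deeipst != cdeeitx
Anagram = No


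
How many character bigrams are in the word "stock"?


Word: "stock" (length 5)
Number of 2-grams = length - 2 + 1 = 5 - 2 + 1
= 4


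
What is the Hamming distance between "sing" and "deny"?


Comparing character by character (same length = 4):
  Pos 0: 's' vs 'd' !=
  Pos 1: 'i' vs 'e' !=
  Pos 2: 'n' vs 'n' =
  Pos 3: 'g' vs 'y' !=
Hamming distance = 3


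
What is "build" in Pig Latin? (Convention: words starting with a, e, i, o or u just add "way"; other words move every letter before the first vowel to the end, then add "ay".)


Word: "build"
Starts with consonant(s) → move to end, add 'ay'
Consonant cluster: "b"
Pig Latin = "uildbay"


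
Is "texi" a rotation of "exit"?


Word: "exit", Candidate: "texi"
Method: check if candidate is substring of word+word
"exitexit" contains "texi"? Yes
Is rotation = Yes


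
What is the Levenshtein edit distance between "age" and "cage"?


Word 1: "age" (length 3)
Word 2: "cage" (length 4)
One optimal edit sequence (insert/delete/substitute each cost 1):
  1. insert 'c'  (+1)
  2. keep 'a'
  3. keep 'g'
  4. keep 'e'
Total edit operations: 1
Edit distance = 1


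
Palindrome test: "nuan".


Word: "nuan"
Reversed: "naun"
Forward == Backward? nuan != naun
Palindrome = No


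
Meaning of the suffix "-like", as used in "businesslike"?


Suffix: -like
As in: businesslike -> business + -like
Meaning = resembling


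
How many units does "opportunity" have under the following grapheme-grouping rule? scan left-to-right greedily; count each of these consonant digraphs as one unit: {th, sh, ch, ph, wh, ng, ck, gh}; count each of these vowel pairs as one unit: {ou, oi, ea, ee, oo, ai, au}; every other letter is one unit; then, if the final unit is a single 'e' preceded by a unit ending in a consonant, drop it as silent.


Word: "opportunity" (11 letters)
Left-to-right scan:
  [1] 'o' (letter)
  [2] 'p' (letter)
  [3] 'p' (letter)
  [4] 'o' (letter)
  [5] 'r' (letter)
  [6] 't' (letter)
  [7] 'u' (letter)
  [8] 'n' (letter)
  [9] 'i' (letter)
  [10] 't' (letter)
  [11] 'y' (letter)
Units from scan: 11
Sound units = 11 units


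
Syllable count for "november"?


Word: "november"
Syllable breakdown: no-vem-ber
Counting: 3 parts
= 3 syllables


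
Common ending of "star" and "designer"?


Word 1: "star"
Word 2: "designer"
Comparing from end:
  Pos -1: 'r' == 'r'
  Pos -2: 'a' != 'e' (stop)
LCS = "r" (length 1)


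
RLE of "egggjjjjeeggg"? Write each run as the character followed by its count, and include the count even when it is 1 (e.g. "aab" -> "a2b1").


String: "egggjjjjeeggg"
Scanning for consecutive runs:
  'e' x 1
  'g' x 3
  'j' x 4
  'e' x 2
  'g' x 3
RLE = "e1g3j4e2g3"


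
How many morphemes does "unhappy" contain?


Word: "unhappy"
Morphemes: un- + happy
Each morpheme carries meaning
= 2 morphemes


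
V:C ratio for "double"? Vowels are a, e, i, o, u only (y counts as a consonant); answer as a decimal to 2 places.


Word: "double"
Vowels (a,e,i,o,u): 3
Consonants: 3
Ratio = 3/3
= 1.00


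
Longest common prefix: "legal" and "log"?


Word 1: "legal"
Word 2: "log"
Comparing from start:
  Pos 0: 'l' == 'l'
  Pos 1: 'e' != 'o' (stop)
LCP = "l" (length 1)


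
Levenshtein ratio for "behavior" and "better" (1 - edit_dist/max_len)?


Word 1: "behavior" (length 8)
Word 2: "better" (length 6)
One optimal edit sequence:
  1. keep 'b'
  2. keep 'e'
  3. delete 'h'  (+1)
  4. delete 'a'  (+1)
  5. substitute 'v' -> 't'  (+1)
  6. substitute 'i' -> 't'  (+1)
  7. substitute 'o' -> 'e'  (+1)
  8. keep 'r'
Edit distance = 5
Max length = max(8, 6) = 8
Similarity = 1 - 5/8
= 0.3750


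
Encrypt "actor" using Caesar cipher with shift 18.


Word: "actor"
Shift: 18
Each letter → (letter + shift) mod 26:
  'a' (0) + 18 = 18 → 's'
  'c' (2) + 18 = 20 → 'u'
  't' (19) + 18 = 11 → 'l'
  'o' (14) + 18 = 6 → 'g'
  'r' (17) + 18 = 9 → 'j'
Result = "sulgj"


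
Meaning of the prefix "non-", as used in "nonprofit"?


Prefix: non-
Example: nonprofit = non- + profit
Meaning = not


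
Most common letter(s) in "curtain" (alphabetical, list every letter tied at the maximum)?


Word: "curtain"
Letter counts:
  'a': 1
  'c': 1
  'i': 1
  'n': 1
  'r': 1
  't': 1
  'u': 1
Maximum count = 1
Most frequent = 'a', 'c', 'i', 'n', 'r', 't', 'u' (1 time each)


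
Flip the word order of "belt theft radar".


Original: "belt theft radar"
Words (1..n): belt | theft | radar
Reversed (n..1): radar | theft | belt
Result = "radar theft belt"


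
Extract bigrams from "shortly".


Word: "shortly" (length 7)
Number of bigrams = 7 - 2 + 1 = 6
  Position 0: "sh"
  Position 1: "ho"
  Position 2: "or"
  Position 3: "rt"
  Position 4: "tl"
  Position 5: "ly"
Bigrams = "sh", "ho", "or", "rt", "tl", "ly"


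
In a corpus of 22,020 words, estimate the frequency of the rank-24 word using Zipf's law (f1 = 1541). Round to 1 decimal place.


Zipf's law: f(r) = f(1) / r
f(1) = 1541
f(24) = 1541 / 24
= 64.2 occurrences


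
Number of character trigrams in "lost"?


Word: "lost" (length 4)
Number of 3-grams = length - 3 + 1 = 4 - 3 + 1
= 2


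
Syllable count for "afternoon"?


Word: "afternoon"
Syllable breakdown: af-ter-noon
Counting: 3 parts
= 3 syllables


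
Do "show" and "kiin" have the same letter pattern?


Pattern of "show": [0, 1, 2, 3]
Pattern of "kiin": [0, 1, 1, 2]
Patterns do not match
Same pattern = No


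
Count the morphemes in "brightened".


Word: "brightened"
Morphemes: bright + -en + -ed
Each morpheme carries meaning
= 3 morphemes


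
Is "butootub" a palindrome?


Word: "butootub"
Reversed: "butootub"
Forward == Backward? butootub == butootub
Palindrome = Yes


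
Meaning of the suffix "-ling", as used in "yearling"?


Suffix: -ling
As in: yearling -> year + -ling
Meaning = small / young


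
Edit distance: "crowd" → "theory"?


Word 1: "crowd" (length 5)
Word 2: "theory" (length 6)
One optimal edit sequence (insert/delete/substitute each cost 1):
  1. insert 't'  (+1)
  2. substitute 'c' -> 'h'  (+1)
  3. substitute 'r' -> 'e'  (+1)
  4. keep 'o'
  5. substitute 'w' -> 'r'  (+1)
  6. substitute 'd' -> 'y'  (+1)
Total edit operations: 5
Edit distance = 5


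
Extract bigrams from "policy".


Word: "policy" (length 6)
Number of bigrams = 6 - 2 + 1 = 5
  Position 0: "po"
  Position 1: "ol"
  Position 2: "li"
  Position 3: "ic"
  Position 4: "cy"
Bigrams = "po", "ol", "li", "ic", "cy"


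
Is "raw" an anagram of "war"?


Word 1: "war" → sorted: arw
Word 2: "raw" → sorted: arw
Same letters? arw == arw
Anagram = Yes


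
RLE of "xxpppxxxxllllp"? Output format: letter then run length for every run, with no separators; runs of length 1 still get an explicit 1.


String: "xxpppxxxxllllp"
Scanning for consecutive runs:
  'x' x 2
  'p' x 3
  'x' x 4
  'l' x 4
  'p' x 1
RLE = "x2p3x4l4p1"


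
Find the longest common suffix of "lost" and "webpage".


Word 1: "lost"
Word 2: "webpage"
Comparing from end:
  Pos -1: 't' != 'e' (stop)
LCS = "" (length 0)


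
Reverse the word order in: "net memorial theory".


Original: "net memorial theory"
Words (1..n): net | memorial | theory
Reversed (n..1): theory | memorial | net
Result = "theory memorial net"


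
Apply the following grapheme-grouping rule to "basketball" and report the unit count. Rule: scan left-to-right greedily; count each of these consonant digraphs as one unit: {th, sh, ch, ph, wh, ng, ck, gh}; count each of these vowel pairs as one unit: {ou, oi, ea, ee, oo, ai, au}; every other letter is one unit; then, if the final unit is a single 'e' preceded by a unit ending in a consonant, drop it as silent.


Word: "basketball" (10 letters)
Left-to-right scan:
  [1] 'b' (letter)
  [2] 'a' (letter)
  [3] 's' (letter)
  [4] 'k' (letter)
  [5] 'e' (letter)
  [6] 't' (letter)
  [7] 'b' (letter)
  [8] 'a' (letter)
  [9] 'l' (letter)
  [10] 'l' (letter)
Units from scan: 10
Sound units = 10 units


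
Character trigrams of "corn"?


Word: "corn" (length 4)
Number of trigrams = 4 - 3 + 1 = 2
  Position 0: "cor"
  Position 1: "orn"
Trigrams = "cor", "orn"


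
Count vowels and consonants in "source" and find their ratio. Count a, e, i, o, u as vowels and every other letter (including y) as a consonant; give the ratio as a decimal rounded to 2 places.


Word: "source"
Vowels (a,e,i,o,u): 3
Consonants: 3
Ratio = 3/3
= 1.00


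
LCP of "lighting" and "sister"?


Word 1: "lighting"
Word 2: "sister"
Comparing from start:
  Pos 0: 'l' != 's' (stop)
LCP = "" (length 0)


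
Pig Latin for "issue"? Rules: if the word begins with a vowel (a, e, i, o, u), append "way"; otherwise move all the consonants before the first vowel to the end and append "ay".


Word: "issue"
Starts with vowel → add 'way'
Pig Latin = "issueway"


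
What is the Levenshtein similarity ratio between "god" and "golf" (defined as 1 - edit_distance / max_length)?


Word 1: "god" (length 3)
Word 2: "golf" (length 4)
One optimal edit sequence:
  1. keep 'g'
  2. keep 'o'
  3. insert 'l'  (+1)
  4. substitute 'd' -> 'f'  (+1)
Edit distance = 2
Max length = max(3, 4) = 4
Similarity = 1 - 2/4
= 0.5000


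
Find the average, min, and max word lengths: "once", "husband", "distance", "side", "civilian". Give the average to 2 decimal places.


Lengths: "once"=4, "husband"=7, "distance"=8, "side"=4, "civilian"=8
Sum = 31, Count = 5
Average = 31/5 = 6.20
= avg=6.20, min=4, max=8


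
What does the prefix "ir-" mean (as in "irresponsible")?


Prefix: ir-
As in: irresponsible -> ir- + responsible
Meaning = not


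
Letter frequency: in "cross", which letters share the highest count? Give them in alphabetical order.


Word: "cross"
Letter counts:
  'c': 1
  'o': 1
  'r': 1
  's': 2
Maximum count = 2
Most frequent = 's' (2 times each)


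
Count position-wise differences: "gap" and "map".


Comparing character by character (same length = 3):
  Pos 0: 'g' vs 'm' !=
  Pos 1: 'a' vs 'a' =
  Pos 2: 'p' vs 'p' =
Hamming distance = 1


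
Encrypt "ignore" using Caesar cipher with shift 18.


Word: "ignore"
Shift: 18
Each letter → (letter + shift) mod 26:
  'i' (8) + 18 = 0 → 'a'
  'g' (6) + 18 = 24 → 'y'
  'n' (13) + 18 = 5 → 'f'
  'o' (14) + 18 = 6 → 'g'
  'r' (17) + 18 = 9 → 'j'
  'e' (4) + 18 = 22 → 'w'
Result = "ayfgjw"


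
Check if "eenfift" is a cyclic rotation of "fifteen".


Word: "fifteen", Candidate: "eenfift"
Method: check if candidate is substring of word+word
"fifteenfifteen" contains "eenfift"? Yes
Is rotation = Yes


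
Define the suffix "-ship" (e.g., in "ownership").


Suffix: -ship
As in: ownership -> owner + -ship
Meaning = state / position


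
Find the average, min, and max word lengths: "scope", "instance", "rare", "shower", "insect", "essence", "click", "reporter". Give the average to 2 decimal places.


Lengths: "scope"=5, "instance"=8, "rare"=4, "shower"=6, "insect"=6, "essence"=7, "click"=5, "reporter"=8
Sum = 49, Count = 8
Average = 49/8 = 6.13
= avg=6.13, min=4, max=8


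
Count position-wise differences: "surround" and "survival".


Comparing character by character (same length = 8):
  Pos 0: 's' vs 's' =
  Pos 1: 'u' vs 'u' =
  Pos 2: 'r' vs 'r' =
  Pos 3: 'r' vs 'v' !=
  Pos 4: 'o' vs 'i' !=
  Pos 5: 'u' vs 'v' !=
  Pos 6: 'n' vs 'a' !=
  Pos 7: 'd' vs 'l' !=
Hamming distance = 5


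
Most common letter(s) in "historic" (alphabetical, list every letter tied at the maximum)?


Word: "historic"
Letter counts:
  'c': 1
  'h': 1
  'i': 2
  'o': 1
  'r': 1
  's': 1
  't': 1
Maximum count = 2
Most frequent = 'i' (2 times each)


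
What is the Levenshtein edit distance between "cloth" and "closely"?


Word 1: "cloth" (length 5)
Word 2: "closely" (length 7)
One optimal edit sequence (insert/delete/substitute each cost 1):
  1. keep 'c'
  2. keep 'l'
  3. keep 'o'
  4. insert 's'  (+1)
  5. insert 'e'  (+1)
  6. substitute 't' -> 'l'  (+1)
  7. substitute 'h' -> 'y'  (+1)
Total edit operations: 4
Edit distance = 4


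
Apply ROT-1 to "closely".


Word: "closely"
Shift: 1
Each letter → (letter + shift) mod 26:
  'c' (2) + 1 = 3 → 'd'
  'l' (11) + 1 = 12 → 'm'
  'o' (14) + 1 = 15 → 'p'
  's' (18) + 1 = 19 → 't'
  'e' (4) + 1 = 5 → 'f'
  'l' (11) + 1 = 12 → 'm'
  'y' (24) + 1 = 25 → 'z'
Result = "dmptfmz"


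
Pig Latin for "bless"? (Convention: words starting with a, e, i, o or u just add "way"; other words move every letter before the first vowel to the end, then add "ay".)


Word: "bless"
Starts with consonant(s) → move to end, add 'ay'
Consonant cluster: "bl"
Pig Latin = "essblay"


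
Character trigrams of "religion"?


Word: "religion" (length 8)
Number of trigrams = 8 - 3 + 1 = 6
  Position 0: "rel"
  Position 1: "eli"
  Position 2: "lig"
  Position 3: "igi"
  Position 4: "gio"
  Position 5: "ion"
Trigrams = "rel", "eli", "lig", "igi", "gio", "ion"


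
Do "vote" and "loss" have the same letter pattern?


Pattern of "vote": [0, 1, 2, 3]
Pattern of "loss": [0, 1, 2, 2]
Patterns do not match
Same pattern = No


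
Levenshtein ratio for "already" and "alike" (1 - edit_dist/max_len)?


Word 1: "already" (length 7)
Word 2: "alike" (length 5)
One optimal edit sequence:
  1. keep 'a'
  2. keep 'l'
  3. delete 'r'  (+1)
  4. delete 'e'  (+1)
  5. substitute 'a' -> 'i'  (+1)
  6. substitute 'd' -> 'k'  (+1)
  7. substitute 'y' -> 'e'  (+1)
Edit distance = 5
Max length = max(7, 5) = 7
Similarity = 1 - 5/7
= 0.2857


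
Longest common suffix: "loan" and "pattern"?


Word 1: "loan"
Word 2: "pattern"
Comparing from end:
  Pos -1: 'n' == 'n'
  Pos -2: 'a' != 'r' (stop)
LCS = "n" (length 1)


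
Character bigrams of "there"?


Word: "there" (length 5)
Number of bigrams = 5 - 2 + 1 = 4
  Position 0: "th"
  Position 1: "he"
  Position 2: "er"
  Position 3: "re"
Bigrams = "th", "he", "er", "re"


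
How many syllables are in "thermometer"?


Word: "thermometer"
Syllable breakdown: ther · mom · e · ter
Counting: 4 parts
= 4 syllables


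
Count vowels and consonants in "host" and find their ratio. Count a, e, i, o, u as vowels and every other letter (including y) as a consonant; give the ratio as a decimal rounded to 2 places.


Word: "host"
Vowels (a,e,i,o,u): 1
Consonants: 3
Ratio = 1/3
= 0.33


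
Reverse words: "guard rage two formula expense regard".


Original: "guard rage two formula expense regard"
Words (1..n): guard | rage | two | formula | expense | regard
Reversed (n..1): regard | expense | formula | two | rage | guard
Result = "regard expense formula two rage guard"


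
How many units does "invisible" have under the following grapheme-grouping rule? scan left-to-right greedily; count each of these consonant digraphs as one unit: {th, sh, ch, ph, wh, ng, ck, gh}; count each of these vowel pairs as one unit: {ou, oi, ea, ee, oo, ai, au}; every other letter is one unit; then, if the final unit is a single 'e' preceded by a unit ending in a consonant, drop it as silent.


Word: "invisible" (9 letters)
Left-to-right scan:
  [1] 'i' (letter)
  [2] 'n' (letter)
  [3] 'v' (letter)
  [4] 'i' (letter)
  [5] 's' (letter)
  [6] 'i' (letter)
  [7] 'b' (letter)
  [8] 'l' (letter)
  [9] 'e' (letter)
Units from scan: 9
Final unit is 'e' after a consonant -> drop as silent (-1)
Sound units = 8 units


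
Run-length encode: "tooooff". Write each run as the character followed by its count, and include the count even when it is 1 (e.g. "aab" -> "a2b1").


String: "tooooff"
Scanning for consecutive runs:
  't' x 1
  'o' x 4
  'f' x 2
RLE = "t1o4f2"


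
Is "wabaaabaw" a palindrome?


Word: "wabaaabaw"
Reversed: "wabaaabaw"
Forward == Backward? wabaaabaw == wabaaabaw
Palindrome = Yes


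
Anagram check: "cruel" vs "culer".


Word 1: "cruel" → sorted: celru
Word 2: "culer" → sorted: celru
Same letters? celru == celru
Anagram = Yes


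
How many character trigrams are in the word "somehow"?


Word: "somehow" (length 7)
Number of 3-grams = length - 3 + 1 = 7 - 3 + 1
= 5


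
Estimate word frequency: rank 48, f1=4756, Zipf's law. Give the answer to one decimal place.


Zipf's law: f(r) = f(1) / r
f(1) = 4756
f(48) = 4756 / 48
= 99.1 occurrences


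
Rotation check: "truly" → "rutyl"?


Word: "truly", Candidate: "rutyl"
Method: check if candidate is substring of word+word
"trulytruly" contains "rutyl"? No
Is rotation = No


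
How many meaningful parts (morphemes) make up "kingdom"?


Word: "kingdom"
Morphemes: king + -dom
Each morpheme carries meaning
= 2 morphemes


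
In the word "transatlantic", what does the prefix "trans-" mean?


Prefix: trans-
As in: transatlantic -> trans- + atlantic
Meaning = across


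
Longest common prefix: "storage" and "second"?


Word 1: "storage"
Word 2: "second"
Comparing from start:
  Pos 0: 's' == 's'
  Pos 1: 't' != 'e' (stop)
LCP = "s" (length 1)


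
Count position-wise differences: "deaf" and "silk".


Comparing character by character (same length = 4):
  Pos 0: 'd' vs 's' !=
  Pos 1: 'e' vs 'i' !=
  Pos 2: 'a' vs 'l' !=
  Pos 3: 'f' vs 'k' !=
Hamming distance = 4


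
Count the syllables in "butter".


Word: "butter"
Syllable breakdown: but | ter
Counting: 2 parts
= 2 syllables


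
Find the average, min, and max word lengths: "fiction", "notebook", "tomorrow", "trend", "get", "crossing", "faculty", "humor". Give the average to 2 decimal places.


Lengths: "fiction"=7, "notebook"=8, "tomorrow"=8, "trend"=5, "get"=3, "crossing"=8, "faculty"=7, "humor"=5
Sum = 51, Count = 8
Average = 51/8 = 6.38
= avg=6.38, min=3, max=8


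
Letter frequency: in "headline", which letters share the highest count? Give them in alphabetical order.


Word: "headline"
Letter counts:
  'a': 1
  'd': 1
  'e': 2
  'h': 1
  'i': 1
  'l': 1
  'n': 1
Maximum count = 2
Most frequent = 'e' (2 times each)


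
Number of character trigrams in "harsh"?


Word: "harsh" (length 5)
Number of 3-grams = length - 3 + 1 = 5 - 3 + 1
= 3


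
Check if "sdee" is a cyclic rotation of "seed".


Word: "seed", Candidate: "sdee"
Method: check if candidate is substring of word+word
"seedseed" contains "sdee"? No
Is rotation = No


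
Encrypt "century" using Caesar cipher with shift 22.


Word: "century"
Shift: 22
Each letter → (letter + shift) mod 26:
  'c' (2) + 22 = 24 → 'y'
  'e' (4) + 22 = 0 → 'a'
  'n' (13) + 22 = 9 → 'j'
  't' (19) + 22 = 15 → 'p'
  'u' (20) + 22 = 16 → 'q'
  'r' (17) + 22 = 13 → 'n'
  'y' (24) + 22 = 20 → 'u'
Result = "yajpqnu"


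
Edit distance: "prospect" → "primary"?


Word 1: "prospect" (length 8)
Word 2: "primary" (length 7)
One optimal edit sequence (insert/delete/substitute each cost 1):
  1. keep 'p'
  2. keep 'r'
  3. delete 'o'  (+1)
  4. substitute 's' -> 'i'  (+1)
  5. substitute 'p' -> 'm'  (+1)
  6. substitute 'e' -> 'a'  (+1)
  7. substitute 'c' -> 'r'  (+1)
  8. substitute 't' -> 'y'  (+1)
Total edit operations: 6
Edit distance = 6


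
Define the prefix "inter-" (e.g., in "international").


Prefix: inter-
As in: international -> inter- + national
Meaning = between


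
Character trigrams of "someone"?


Word: "someone" (length 7)
Number of trigrams = 7 - 3 + 1 = 5
  Position 0: "som"
  Position 1: "ome"
  Position 2: "meo"
  Position 3: "eon"
  Position 4: "one"
Trigrams = "som", "ome", "meo", "eon", "one"


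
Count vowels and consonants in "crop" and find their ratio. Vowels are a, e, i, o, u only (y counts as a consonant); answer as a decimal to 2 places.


Word: "crop"
Vowels (a,e,i,o,u): 1
Consonants: 3
Ratio = 1/3
= 0.33


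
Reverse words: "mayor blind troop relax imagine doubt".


Original: "mayor blind troop relax imagine doubt"
Words (1..n): mayor | blind | troop | relax | imagine | doubt
Reversed (n..1): doubt | imagine | relax | troop | blind | mayor
Result = "doubt imagine relax troop blind mayor"


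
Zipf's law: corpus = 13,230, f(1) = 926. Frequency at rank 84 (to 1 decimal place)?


Zipf's law: f(r) = f(1) / r
f(1) = 926
f(84) = 926 / 84
= 11.0 occurrences


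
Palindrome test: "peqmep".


Word: "peqmep"
Reversed: "pemqep"
Forward == Backward? peqmep != pemqep
Palindrome = No


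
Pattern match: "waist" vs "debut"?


Pattern of "waist": [0, 1, 2, 3, 4]
Pattern of "debut": [0, 1, 2, 3, 4]
Patterns match
Same pattern = Yes


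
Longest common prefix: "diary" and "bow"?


Word 1: "diary"
Word 2: "bow"
Comparing from start:
  Pos 0: 'd' != 'b' (stop)
LCP = "" (length 0)


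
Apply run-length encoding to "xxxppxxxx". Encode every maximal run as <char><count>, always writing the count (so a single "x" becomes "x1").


String: "xxxppxxxx"
Scanning for consecutive runs:
  'x' x 3
  'p' x 2
  'x' x 4
RLE = "x3p2x4"


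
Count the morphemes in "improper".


Word: "improper"
Morphemes: im- / proper
Each morpheme carries meaning
= 2 morphemes


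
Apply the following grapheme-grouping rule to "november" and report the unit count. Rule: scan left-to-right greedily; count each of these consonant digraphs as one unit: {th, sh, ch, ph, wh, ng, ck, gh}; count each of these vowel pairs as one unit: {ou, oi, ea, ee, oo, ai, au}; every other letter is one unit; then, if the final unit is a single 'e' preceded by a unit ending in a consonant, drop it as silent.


Word: "november" (8 letters)
Left-to-right scan:
  1. 'n' (letter)
  2. 'o' (letter)
  3. 'v' (letter)
  4. 'e' (letter)
  5. 'm' (letter)
  6. 'b' (letter)
  7. 'e' (letter)
  8. 'r' (letter)
Units from scan: 8
Sound units = 8 units


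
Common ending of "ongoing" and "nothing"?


Word 1: "ongoing"
Word 2: "nothing"
Comparing from end:
  Pos -1: 'g' == 'g'
  Pos -2: 'n' == 'n'
  Pos -3: 'i' == 'i'
  Pos -4: 'o' != 'h' (stop)
LCS = "ing" (length 3)


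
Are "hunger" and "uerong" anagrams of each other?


Word 1: "hunger" → sorted: eghnru
Word 2: "uerong" → sorted: egnoru
Same letters? eghnru != egnoru
Anagram = No


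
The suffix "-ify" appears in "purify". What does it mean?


Suffix: -ify
Example: purify = pure + -ify, with a spelling change
Meaning = to make


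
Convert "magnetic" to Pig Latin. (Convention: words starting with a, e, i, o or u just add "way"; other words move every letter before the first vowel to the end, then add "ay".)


Word: "magnetic"
Starts with consonant(s) → move to end, add 'ay'
Consonant cluster: "m"
Pig Latin = "agneticmay"


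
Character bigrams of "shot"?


Word: "shot" (length 4)
Number of bigrams = 4 - 2 + 1 = 3
  Position 0: "sh"
  Position 1: "ho"
  Position 2: "ot"
Bigrams = "sh", "ho", "ot"


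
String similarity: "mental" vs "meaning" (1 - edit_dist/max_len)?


Word 1: "mental" (length 6)
Word 2: "meaning" (length 7)
One optimal edit sequence:
  1. keep 'm'
  2. keep 'e'
  3. insert 'a'  (+1)
  4. keep 'n'
  5. substitute 't' -> 'i'  (+1)
  6. substitute 'a' -> 'n'  (+1)
  7. substitute 'l' -> 'g'  (+1)
Edit distance = 4
Max length = max(6, 7) = 7
Similarity = 1 - 4/7
= 0.4286


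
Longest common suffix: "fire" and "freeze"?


Word 1: "fire"
Word 2: "freeze"
Comparing from end:
  Pos -1: 'e' == 'e'
  Pos -2: 'r' != 'z' (stop)
LCS = "e" (length 1)


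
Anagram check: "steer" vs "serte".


Word 1: "steer" → sorted: eerst
Word 2: "serte" → sorted: eerst
Same letters? eerst == eerst
Anagram = Yes


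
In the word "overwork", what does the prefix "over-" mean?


Prefix: over-
Example: overwork = over- + work
Meaning = excessive


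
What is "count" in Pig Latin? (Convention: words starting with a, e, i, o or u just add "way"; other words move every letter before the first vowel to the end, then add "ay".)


Word: "count"
Starts with consonant(s) → move to end, add 'ay'
Consonant cluster: "c"
Pig Latin = "ountcay"


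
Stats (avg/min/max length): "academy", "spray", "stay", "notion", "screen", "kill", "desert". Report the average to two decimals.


Lengths: "academy"=7, "spray"=5, "stay"=4, "notion"=6, "screen"=6, "kill"=4, "desert"=6
Sum = 38, Count = 7
Average = 38/7 = 5.43
= avg=5.43, min=4, max=7


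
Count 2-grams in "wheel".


Word: "wheel" (length 5)
Number of 2-grams = length - 2 + 1 = 5 - 2 + 1
= 4


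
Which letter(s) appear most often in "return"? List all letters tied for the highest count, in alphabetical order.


Word: "return"
Letter counts:
  'e': 1
  'n': 1
  'r': 2
  't': 1
  'u': 1
Maximum count = 2
Most frequent = 'r' (2 times each)


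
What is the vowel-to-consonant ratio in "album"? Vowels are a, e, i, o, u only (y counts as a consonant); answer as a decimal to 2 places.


Word: "album"
Vowels (a,e,i,o,u): 2
Consonants: 3
Ratio = 2/3
= 0.67


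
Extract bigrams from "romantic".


Word: "romantic" (length 8)
Number of bigrams = 8 - 2 + 1 = 7
  Position 0: "ro"
  Position 1: "om"
  Position 2: "ma"
  Position 3: "an"
  Position 4: "nt"
  Position 5: "ti"
  Position 6: "ic"
Bigrams = "ro", "om", "ma", "an", "nt", "ti", "ic"


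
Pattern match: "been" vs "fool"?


Pattern of "been": [0, 1, 1, 2]
Pattern of "fool": [0, 1, 1, 2]
Patterns match
Same pattern = Yes


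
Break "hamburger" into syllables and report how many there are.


Word: "hamburger"
Syllable breakdown: ham | bur | ger
Counting: 3 parts
= 3 syllables


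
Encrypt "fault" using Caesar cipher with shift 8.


Word: "fault"
Shift: 8
Each letter → (letter + shift) mod 26:
  'f' (5) + 8 = 13 → 'n'
  'a' (0) + 8 = 8 → 'i'
  'u' (20) + 8 = 2 → 'c'
  'l' (11) + 8 = 19 → 't'
  't' (19) + 8 = 1 → 'b'
Result = "nictb"


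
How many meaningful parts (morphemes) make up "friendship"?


Word: "friendship"
Morphemes: friend / -ship
Each morpheme carries meaning
= 2 morphemes


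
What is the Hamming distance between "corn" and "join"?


Comparing character by character (same length = 4):
  Pos 0: 'c' vs 'j' !=
  Pos 1: 'o' vs 'o' =
  Pos 2: 'r' vs 'i' !=
  Pos 3: 'n' vs 'n' =
Hamming distance = 2


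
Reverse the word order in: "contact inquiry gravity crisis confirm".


Original: "contact inquiry gravity crisis confirm"
Words (1..n): contact | inquiry | gravity | crisis | confirm
Reversed (n..1): confirm | crisis | gravity | inquiry | contact
Result = "confirm crisis gravity inquiry contact"


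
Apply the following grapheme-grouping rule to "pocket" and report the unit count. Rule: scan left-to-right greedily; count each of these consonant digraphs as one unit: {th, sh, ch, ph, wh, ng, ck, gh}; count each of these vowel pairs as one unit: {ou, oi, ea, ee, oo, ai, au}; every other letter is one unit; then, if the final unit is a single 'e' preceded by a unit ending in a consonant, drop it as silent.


Word: "pocket" (6 letters)
Left-to-right scan:
  1. 'p' (letter)
  2. 'o' (letter)
  3. 'ck' (digraph)
  4. 'e' (letter)
  5. 't' (letter)
Units from scan: 5
Sound units = 5 units


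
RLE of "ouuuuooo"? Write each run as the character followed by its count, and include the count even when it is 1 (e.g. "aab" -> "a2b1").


String: "ouuuuooo"
Scanning for consecutive runs:
  'o' x 1
  'u' x 4
  'o' x 3
RLE = "o1u4o3"


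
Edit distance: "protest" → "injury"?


Word 1: "protest" (length 7)
Word 2: "injury" (length 6)
One optimal edit sequence (insert/delete/substitute each cost 1):
  1. delete 'p'  (+1)
  2. substitute 'r' -> 'i'  (+1)
  3. substitute 'o' -> 'n'  (+1)
  4. substitute 't' -> 'j'  (+1)
  5. substitute 'e' -> 'u'  (+1)
  6. substitute 's' -> 'r'  (+1)
  7. substitute 't' -> 'y'  (+1)
Total edit operations: 7
Edit distance = 7


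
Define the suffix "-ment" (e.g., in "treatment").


Suffix: -ment
Example: treatment (treat + -ment)
Meaning = result of action


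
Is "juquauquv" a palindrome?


Word: "juquauquv"
Reversed: "vuquauquj"
Forward == Backward? juquauquv != vuquauquj
Palindrome = No


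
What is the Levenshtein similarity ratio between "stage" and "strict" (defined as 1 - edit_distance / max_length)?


Word 1: "stage" (length 5)
Word 2: "strict" (length 6)
One optimal edit sequence:
  1. keep 's'
  2. keep 't'
  3. insert 'r'  (+1)
  4. substitute 'a' -> 'i'  (+1)
  5. substitute 'g' -> 'c'  (+1)
  6. substitute 'e' -> 't'  (+1)
Edit distance = 4
Max length = max(5, 6) = 6
Similarity = 1 - 4/6
= 0.3333


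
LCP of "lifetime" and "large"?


Word 1: "lifetime"
Word 2: "large"
Comparing from start:
  Pos 0: 'l' == 'l'
  Pos 1: 'i' != 'a' (stop)
LCP = "l" (length 1)


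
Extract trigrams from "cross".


Word: "cross" (length 5)
Number of trigrams = 5 - 3 + 1 = 3
  Position 0: "cro"
  Position 1: "ros"
  Position 2: "oss"
Trigrams = "cro", "ros", "oss"


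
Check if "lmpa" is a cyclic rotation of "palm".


Word: "palm", Candidate: "lmpa"
Method: check if candidate is substring of word+word
"palmpalm" contains "lmpa"? Yes
Is rotation = Yes


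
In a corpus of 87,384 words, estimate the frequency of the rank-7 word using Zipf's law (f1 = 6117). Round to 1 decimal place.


Zipf's law: f(r) = f(1) / r
f(1) = 6117
f(7) = 6117 / 7
= 873.9 occurrences


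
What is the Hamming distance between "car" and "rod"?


Comparing character by character (same length = 3):
  Pos 0: 'c' vs 'r' !=
  Pos 1: 'a' vs 'o' !=
  Pos 2: 'r' vs 'd' !=
Hamming distance = 3


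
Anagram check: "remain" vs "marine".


Word 1: "remain" → sorted: aeimnr
Word 2: "marine" → sorted: aeimnr
Same letters? aeimnr == aeimnr
Anagram = Yes


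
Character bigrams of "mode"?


Word: "mode" (length 4)
Number of bigrams = 4 - 2 + 1 = 3
  Position 0: "mo"
  Position 1: "od"
  Position 2: "de"
Bigrams = "mo", "od", "de"


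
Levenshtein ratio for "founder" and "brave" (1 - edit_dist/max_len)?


Word 1: "founder" (length 7)
Word 2: "brave" (length 5)
One optimal edit sequence:
  1. delete 'f'  (+1)
  2. substitute 'o' -> 'b'  (+1)
  3. substitute 'u' -> 'r'  (+1)
  4. substitute 'n' -> 'a'  (+1)
  5. substitute 'd' -> 'v'  (+1)
  6. keep 'e'
  7. delete 'r'  (+1)
Edit distance = 6
Max length = max(7, 5) = 7
Similarity = 1 - 6/7
= 0.1429


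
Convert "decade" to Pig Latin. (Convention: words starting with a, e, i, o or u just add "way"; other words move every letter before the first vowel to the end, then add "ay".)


Word: "decade"
Starts with consonant(s) → move to end, add 'ay'
Consonant cluster: "d"
Pig Latin = "ecadeday"


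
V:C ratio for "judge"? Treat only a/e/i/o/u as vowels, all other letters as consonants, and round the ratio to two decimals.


Word: "judge"
Vowels (a,e,i,o,u): 2
Consonants: 3
Ratio = 2/3
= 0.67


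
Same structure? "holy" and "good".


Pattern of "holy": [0, 1, 2, 3]
Pattern of "good": [0, 1, 1, 2]
Patterns do not match
Same pattern = No


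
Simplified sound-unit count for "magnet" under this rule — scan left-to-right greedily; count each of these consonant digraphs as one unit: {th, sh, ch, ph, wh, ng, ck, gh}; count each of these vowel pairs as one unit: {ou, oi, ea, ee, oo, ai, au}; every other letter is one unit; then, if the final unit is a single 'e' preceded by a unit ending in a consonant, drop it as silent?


Word: "magnet" (6 letters)
Left-to-right scan:
  [1] 'm' (letter)
  [2] 'a' (letter)
  [3] 'g' (letter)
  [4] 'n' (letter)
  [5] 'e' (letter)
  [6] 't' (letter)
Units from scan: 6
Sound units = 6 units


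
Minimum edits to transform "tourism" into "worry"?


Word 1: "tourism" (length 7)
Word 2: "worry" (length 5)
One optimal edit sequence (insert/delete/substitute each cost 1):
  1. substitute 't' -> 'w'  (+1)
  2. keep 'o'
  3. delete 'u'  (+1)
  4. keep 'r'
  5. delete 'i'  (+1)
  6. substitute 's' -> 'r'  (+1)
  7. substitute 'm' -> 'y'  (+1)
Total edit operations: 5
Edit distance = 5
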